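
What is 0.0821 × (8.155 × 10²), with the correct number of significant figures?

0.0821 × (8.155 × 10²) = 66.95255
Multiplication/division keeps the fewest significant figures: 0.0821 → 3 s.f., 8.155 × 10² → 4 s.f.; limit is 3.
Rounded to 3 significant figures: 67.0.

67.0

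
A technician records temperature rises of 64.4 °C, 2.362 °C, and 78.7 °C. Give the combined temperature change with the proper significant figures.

64.4 °C + 2.362 °C + 78.7 °C = 145.462 °C.
Addition/subtraction keeps the fewest decimal places: 64.4 → 1 decimal place, 2.362 → 3 decimal places, 78.7 → 1 decimal place; limit is 1.
Rounded to 1 decimal place: 145.5 °C.

145.5 °C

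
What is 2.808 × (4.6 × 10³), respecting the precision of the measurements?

1.3 × 10⁴

2.808 × (4.6 × 10³) = 12916.8
Multiplication/division keeps the fewest significant figures: 2.808 → 4 s.f., 4.6 × 10³ → 2 s.f.; limit is 2.
Rounded to 2 significant figures: 1.3 × 10⁴.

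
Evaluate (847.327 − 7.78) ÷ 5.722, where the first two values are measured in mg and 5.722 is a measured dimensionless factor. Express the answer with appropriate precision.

146.7 mg

847.327 mg − 7.78 mg = 839.547 mg; the difference is limited to 2 decimal places (5 s.f.).
Carrying full precision, 839.547 ÷ 5.722 = 146.722649423… mg; 5.722 has 4 s.f., so the result keeps min(5, 4) = 4 s.f.
Rounded to 4 significant figures: 146.7 mg.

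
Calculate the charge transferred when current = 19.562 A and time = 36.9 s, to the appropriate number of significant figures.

7.22 × 10^2 C

charge transferred = 19.562 A × 36.9 s = 721.8378 C.
19.562 has 5 significant figures; 36.9 has 3.
Division/multiplication keeps the fewest: 3 significant figures.
Rounded: 7.22 × 10^2 C.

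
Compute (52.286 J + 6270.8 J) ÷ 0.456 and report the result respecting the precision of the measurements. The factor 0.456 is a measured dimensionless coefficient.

52.286 J + 6270.8 J = 6323.086 J; the sum is limited to 1 decimal place (5 s.f.).
Carrying full precision, 6323.086 ÷ 0.456 = 13866.4166667… J; 0.456 has 3 s.f., so the result keeps min(5, 3) = 3 s.f.
Rounded to 3 significant figures: 1.39 × 10^4 J.

1.39 × 10^4 J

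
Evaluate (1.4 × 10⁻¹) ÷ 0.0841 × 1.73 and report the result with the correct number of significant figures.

(1.4 × 10⁻¹) ÷ 0.0841 × 1.73 = 2.87990487515…
Multiplication/division keeps the fewest significant figures: 1.4 × 10⁻¹ → 2 s.f., 0.0841 → 3 s.f., 1.73 → 3 s.f.; limit is 2.
Rounded to 2 significant figures: 2.9.

2.9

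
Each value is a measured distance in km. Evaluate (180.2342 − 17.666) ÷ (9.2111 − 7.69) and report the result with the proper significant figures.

180.2342 − 17.666 = 162.5682, limited to 3 d.p. → 6 s.f.; 9.2111 − 7.69 = 1.5211, limited to 2 d.p. → 3 s.f.
Carrying full precision, 162.5682 ÷ 1.5211 = 106.875419105…; keep min(6, 3) = 3 s.f.
Rounded to 3 significant figures: 107.

107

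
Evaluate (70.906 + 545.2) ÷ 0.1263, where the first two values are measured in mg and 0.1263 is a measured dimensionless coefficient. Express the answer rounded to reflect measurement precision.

70.906 mg + 545.2 mg = 616.106 mg; the sum is limited to 1 decimal place (4 s.f.).
Carrying full precision, 616.106 ÷ 0.1263 = 4878.11559778… mg; 0.1263 has 4 s.f., so the result keeps min(4, 4) = 4 s.f.
Rounded to 4 significant figures: 4878 mg.

4878 mg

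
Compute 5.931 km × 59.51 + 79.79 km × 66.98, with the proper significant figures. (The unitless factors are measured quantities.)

5697 km

5.931 × 59.51 = 352.95381 → 353.0 km (4 s.f., last digit at the 10^-1 place).
79.79 × 66.98 = 5344.3342 → 5344 km (4 s.f., last digit at the 10^0 place).
Sum: 5697.28801 km; keep the coarser place, 10^0.
Result: 5697 km.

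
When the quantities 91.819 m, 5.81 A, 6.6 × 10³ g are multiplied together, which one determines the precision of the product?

6.6 × 10³ g

91.819 m → 5 s.f.; 5.81 A → 3 s.f.; 6.6 × 10³ g → 2 s.f.
The fewest is 2 significant figures, from 6.6 × 10³ g.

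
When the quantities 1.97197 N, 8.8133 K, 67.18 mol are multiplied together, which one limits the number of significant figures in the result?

67.18 mol

1.97197 N → 6 s.f.; 8.8133 K → 5 s.f.; 67.18 mol → 4 s.f.
The fewest is 4 significant figures, from 67.18 mol.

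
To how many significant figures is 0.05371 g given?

4

0.05371: leading zeros are not significant.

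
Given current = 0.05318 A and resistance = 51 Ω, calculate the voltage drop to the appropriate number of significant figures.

2.7 V

voltage drop = 0.05318 A × 51 Ω = 2.71218 V.
0.05318 has 4 significant figures; 51 has 2.
Division/multiplication keeps the fewest: 2 significant figures.
Rounded: 2.7 V.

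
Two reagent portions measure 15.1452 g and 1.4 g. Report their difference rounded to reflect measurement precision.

15.1452 g − 1.4 g = 13.7452 g.
Addition/subtraction keeps the fewest decimal places: 15.1452 → 4 decimal places, 1.4 → 1 decimal place; limit is 1.
Rounded to 1 decimal place: 13.7 g.

13.7 g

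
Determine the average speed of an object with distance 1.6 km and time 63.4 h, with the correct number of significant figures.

average speed = 1.6 km ÷ 63.4 h = 0.0252365930599… km/h.
1.6 has 2 significant figures; 63.4 has 3.
Division/multiplication keeps the fewest: 2 significant figures.
Rounded: 0.025 km/h.

0.025 km/h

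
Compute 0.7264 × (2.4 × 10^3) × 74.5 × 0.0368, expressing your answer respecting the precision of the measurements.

0.7264 × (2.4 × 10^3) × 74.5 × 0.0368 = 4779.595776
Multiplication/division keeps the fewest significant figures: 0.7264 → 4 s.f., 2.4 × 10^3 → 2 s.f., 74.5 → 3 s.f., 0.0368 → 3 s.f.; limit is 2.
Rounded to 2 significant figures: 4.8 × 10^3.

4.8 × 10^3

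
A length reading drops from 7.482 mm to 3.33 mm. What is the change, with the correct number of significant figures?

4.15 mm

7.482 mm − 3.33 mm = 4.152 mm.
Addition/subtraction keeps the fewest decimal places: 7.482 → 3 decimal places, 3.33 → 2 decimal places; limit is 2.
Rounded to 2 decimal places: 4.15 mm.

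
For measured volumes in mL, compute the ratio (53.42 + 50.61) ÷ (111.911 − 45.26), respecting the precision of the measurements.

1.561

53.42 + 50.61 = 104.03, limited to 2 d.p. → 5 s.f.; 111.911 − 45.26 = 66.651, limited to 2 d.p. → 4 s.f.
Carrying full precision, 104.03 ÷ 66.651 = 1.56081679195…; keep min(5, 4) = 4 s.f.
Rounded to 4 significant figures: 1.561.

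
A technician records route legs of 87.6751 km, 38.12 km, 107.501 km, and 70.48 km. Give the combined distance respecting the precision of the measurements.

303.78 km

87.6751 km + 38.12 km + 107.501 km + 70.48 km = 303.7761 km.
Addition/subtraction keeps the fewest decimal places: 87.6751 → 4 decimal places, 38.12 → 2 decimal places, 107.501 → 3 decimal places, 70.48 → 2 decimal places; limit is 2.
Rounded to 2 decimal places: 303.78 km.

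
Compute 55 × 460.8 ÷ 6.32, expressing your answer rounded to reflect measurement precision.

55 × 460.8 ÷ 6.32 = 4010.12658228…
Multiplication/division keeps the fewest significant figures: 55 → 2 s.f., 460.8 → 4 s.f., 6.32 → 3 s.f.; limit is 2.
Rounded to 2 significant figures: 4.0 × 10³.

4.0 × 10³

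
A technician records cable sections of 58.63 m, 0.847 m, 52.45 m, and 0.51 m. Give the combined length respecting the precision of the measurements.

112.44 m

58.63 m + 0.847 m + 52.45 m + 0.51 m = 112.437 m.
Addition/subtraction keeps the fewest decimal places: 58.63 → 2 decimal places, 0.847 → 3 decimal places, 52.45 → 2 decimal places, 0.51 → 2 decimal places; limit is 2.
Rounded to 2 decimal places: 112.44 m.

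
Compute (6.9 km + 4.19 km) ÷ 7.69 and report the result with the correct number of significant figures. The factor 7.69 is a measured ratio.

6.9 km + 4.19 km = 11.09 km; the sum is limited to 1 decimal place (3 s.f.).
Carrying full precision, 11.09 ÷ 7.69 = 1.44213263979… km; 7.69 has 3 s.f., so the result keeps min(3, 3) = 3 s.f.
Rounded to 3 significant figures: 1.44 km.

1.44 km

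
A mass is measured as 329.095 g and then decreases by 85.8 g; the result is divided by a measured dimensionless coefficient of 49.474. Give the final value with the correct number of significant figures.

329.095 g − 85.8 g = 243.295 g; the difference is limited to 1 decimal place (4 s.f.).
Carrying full precision, 243.295 ÷ 49.474 = 4.91763350447… g; 49.474 has 5 s.f., so the result keeps min(4, 5) = 4 s.f.
Rounded to 4 significant figures: 4.918 g.

4.918 g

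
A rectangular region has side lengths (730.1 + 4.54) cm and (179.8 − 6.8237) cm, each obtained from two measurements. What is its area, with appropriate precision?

730.1 + 4.54 = 734.64, limited to 1 d.p. → 4 s.f.; 179.8 − 6.8237 = 172.9763, limited to 1 d.p. → 4 s.f.
Carrying full precision, 734.64 × 172.9763 = 127075.309032; keep min(4, 4) = 4 s.f.
Rounded to 4 significant figures: 1.271 × 10⁵ cm².

1.271 × 10⁵ cm²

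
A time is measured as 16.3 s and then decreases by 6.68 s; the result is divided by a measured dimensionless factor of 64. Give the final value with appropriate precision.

16.3 s − 6.68 s = 9.62 s; the difference is limited to 1 decimal place (2 s.f.).
Carrying full precision, 9.62 ÷ 64 = 0.1503125 s; 64 has 2 s.f., so the result keeps min(2, 2) = 2 s.f.
Rounded to 2 significant figures: 0.15 s.

0.15 s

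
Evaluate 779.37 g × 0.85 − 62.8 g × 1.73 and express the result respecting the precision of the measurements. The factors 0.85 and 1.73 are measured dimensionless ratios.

5.5 × 10^2 g

779.37 × 0.85 = 662.4645 → 6.6 × 10^2 g (2 s.f., last digit at the 10^1 place).
62.8 × 1.73 = 108.644 → 1.09 × 10^2 g (3 s.f., last digit at the 10^0 place).
Difference: 553.8205 g; keep the coarser place, 10^1.
Result: 5.5 × 10^2 g.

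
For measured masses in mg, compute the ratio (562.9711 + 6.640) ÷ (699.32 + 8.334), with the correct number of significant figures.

562.9711 + 6.640 = 569.6111, limited to 3 d.p. → 6 s.f.; 699.32 + 8.334 = 707.654, limited to 2 d.p. → 5 s.f.
Carrying full precision, 569.6111 ÷ 707.654 = 0.804928821147…; keep min(6, 5) = 5 s.f.
Rounded to 5 significant figures: 0.80493.

0.80493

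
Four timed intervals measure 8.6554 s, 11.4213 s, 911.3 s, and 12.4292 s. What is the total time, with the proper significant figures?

8.6554 s + 11.4213 s + 911.3 s + 12.4292 s = 943.8059 s.
Addition/subtraction keeps the fewest decimal places: 8.6554 → 4 decimal places, 11.4213 → 4 decimal places, 911.3 → 1 decimal place, 12.4292 → 4 decimal places; limit is 1.
Rounded to 1 decimal place: 943.8 s.

943.8 s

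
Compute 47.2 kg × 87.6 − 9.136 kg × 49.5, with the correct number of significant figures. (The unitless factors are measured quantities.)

3.68 × 10³ kg

47.2 × 87.6 = 4134.72 → 4.13 × 10³ kg (3 s.f., last digit at the 10^1 place).
9.136 × 49.5 = 452.232 → 452 kg (3 s.f., last digit at the 10^0 place).
Difference: 3682.488 kg; keep the coarser place, 10^1.
Result: 3.68 × 10³ kg.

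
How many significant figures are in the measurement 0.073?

2

0.073: leading zeros are not significant.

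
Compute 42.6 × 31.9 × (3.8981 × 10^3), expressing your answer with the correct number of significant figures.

42.6 × 31.9 × (3.8981 × 10^3) = 5297284.014
Multiplication/division keeps the fewest significant figures: 42.6 → 3 s.f., 31.9 → 3 s.f., 3.8981 × 10^3 → 5 s.f.; limit is 3.
Rounded to 3 significant figures: 5.30 × 10^6.

5.30 × 10^6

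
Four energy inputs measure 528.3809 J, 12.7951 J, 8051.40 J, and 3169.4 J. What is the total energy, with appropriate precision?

528.3809 J + 12.7951 J + 8051.40 J + 3169.4 J = 11761.9760 J.
Addition/subtraction keeps the fewest decimal places: 528.3809 → 4 decimal places, 12.7951 → 4 decimal places, 8051.40 → 2 decimal places, 3169.4 → 1 decimal place; limit is 1.
Rounded to 1 decimal place: 11762.0 J.

11762.0 J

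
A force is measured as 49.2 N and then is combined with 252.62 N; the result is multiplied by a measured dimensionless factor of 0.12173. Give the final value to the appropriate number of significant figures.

49.2 N + 252.62 N = 301.82 N; the sum is limited to 1 decimal place (4 s.f.).
Carrying full precision, 301.82 × 0.12173 = 36.7405486 N; 0.12173 has 5 s.f., so the result keeps min(4, 5) = 4 s.f.
Rounded to 4 significant figures: 36.74 N.

36.74 N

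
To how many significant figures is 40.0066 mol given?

40.0066: zeros between nonzero digits are significant.

6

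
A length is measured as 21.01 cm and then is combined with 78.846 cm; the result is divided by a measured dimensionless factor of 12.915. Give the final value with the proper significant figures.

7.732 cm

21.01 cm + 78.846 cm = 99.856 cm; the sum is limited to 2 decimal places (4 s.f.).
Carrying full precision, 99.856 ÷ 12.915 = 7.73178474642… cm; 12.915 has 5 s.f., so the result keeps min(4, 5) = 4 s.f.
Rounded to 4 significant figures: 7.732 cm.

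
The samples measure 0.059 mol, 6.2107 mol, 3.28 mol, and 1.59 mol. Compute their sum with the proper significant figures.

0.059 mol + 6.2107 mol + 3.28 mol + 1.59 mol = 11.1397 mol.
Addition/subtraction keeps the fewest decimal places: 0.059 → 3 decimal places, 6.2107 → 4 decimal places, 3.28 → 2 decimal places, 1.59 → 2 decimal places; limit is 2.
Rounded to 2 decimal places: 11.14 mol.

11.14 mol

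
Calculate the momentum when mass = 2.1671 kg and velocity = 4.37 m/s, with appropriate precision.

9.47 kg·m/s

momentum = 2.1671 kg × 4.37 m/s = 9.470227 kg·m/s.
2.1671 has 5 significant figures; 4.37 has 3.
Division/multiplication keeps the fewest: 3 significant figures.
Rounded: 9.47 kg·m/s.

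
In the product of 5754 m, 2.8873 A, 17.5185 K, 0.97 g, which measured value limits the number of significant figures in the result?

5754 m → 4 s.f.; 2.8873 A → 5 s.f.; 17.5185 K → 6 s.f.; 0.97 g → 2 s.f.
The fewest is 2 significant figures, from 0.97 g.

0.97 g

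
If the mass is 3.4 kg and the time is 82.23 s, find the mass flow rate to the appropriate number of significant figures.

0.041 kg/s

mass flow rate = 3.4 kg ÷ 82.23 s = 0.041347440107… kg/s.
3.4 has 2 significant figures; 82.23 has 4.
Division/multiplication keeps the fewest: 2 significant figures.
Rounded: 0.041 kg/s.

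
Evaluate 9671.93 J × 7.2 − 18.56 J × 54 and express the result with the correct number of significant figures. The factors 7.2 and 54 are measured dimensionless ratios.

6.9 × 10^4 J

9671.93 × 7.2 = 69637.896 → 7.0 × 10^4 J (2 s.f., last digit at the 10^3 place).
18.56 × 54 = 1002.24 → 1.0 × 10^3 J (2 s.f., last digit at the 10^2 place).
Difference: 68635.656 J; keep the coarser place, 10^3.
Result: 6.9 × 10^4 J.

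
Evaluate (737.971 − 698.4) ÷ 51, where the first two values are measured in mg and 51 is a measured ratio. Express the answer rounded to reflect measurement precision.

0.78 mg

737.971 mg − 698.4 mg = 39.571 mg; the difference is limited to 1 decimal place (3 s.f.).
Carrying full precision, 39.571 ÷ 51 = 0.775901960784… mg; 51 has 2 s.f., so the result keeps min(3, 2) = 2 s.f.
Rounded to 2 significant figures: 0.78 mg.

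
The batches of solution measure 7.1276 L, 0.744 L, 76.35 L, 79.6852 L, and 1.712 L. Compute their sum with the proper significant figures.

165.62 L

7.1276 L + 0.744 L + 76.35 L + 79.6852 L + 1.712 L = 165.6188 L.
Addition/subtraction keeps the fewest decimal places: 7.1276 → 4 decimal places, 0.744 → 3 decimal places, 76.35 → 2 decimal places, 79.6852 → 4 decimal places, 1.712 → 3 decimal places; limit is 2.
Rounded to 2 decimal places: 165.62 L.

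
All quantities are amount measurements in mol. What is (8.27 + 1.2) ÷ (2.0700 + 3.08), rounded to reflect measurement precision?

1.8

8.27 + 1.2 = 9.47, limited to 1 d.p. → 2 s.f.; 2.0700 + 3.08 = 5.1500, limited to 2 d.p. → 3 s.f.
Carrying full precision, 9.47 ÷ 5.1500 = 1.83883495146…; keep min(2, 3) = 2 s.f.
Rounded to 2 significant figures: 1.8.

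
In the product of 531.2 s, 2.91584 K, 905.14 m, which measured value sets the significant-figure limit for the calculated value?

531.2 s → 4 s.f.; 2.91584 K → 6 s.f.; 905.14 m → 5 s.f.
The fewest is 4 significant figures, from 531.2 s.

531.2 s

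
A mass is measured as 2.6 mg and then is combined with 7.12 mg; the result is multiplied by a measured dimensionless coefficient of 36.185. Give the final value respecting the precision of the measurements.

3.5 × 10² mg

2.6 mg + 7.12 mg = 9.72 mg; the sum is limited to 1 decimal place (2 s.f.).
Carrying full precision, 9.72 × 36.185 = 351.7182 mg; 36.185 has 5 s.f., so the result keeps min(2, 5) = 2 s.f.
Rounded to 2 significant figures: 3.5 × 10² mg.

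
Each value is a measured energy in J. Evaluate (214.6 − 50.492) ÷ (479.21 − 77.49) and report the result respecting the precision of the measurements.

214.6 − 50.492 = 164.108, limited to 1 d.p. → 4 s.f.; 479.21 − 77.49 = 401.72, limited to 2 d.p. → 5 s.f.
Carrying full precision, 164.108 ÷ 401.72 = 0.408513392413…; keep min(4, 5) = 4 s.f.
Rounded to 4 significant figures: 0.4085.

0.4085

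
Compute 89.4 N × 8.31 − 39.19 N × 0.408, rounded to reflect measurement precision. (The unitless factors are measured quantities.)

89.4 × 8.31 = 742.914 → 7.43 × 10² N (3 s.f., last digit at the 10^0 place).
39.19 × 0.408 = 15.98952 → 16.0 N (3 s.f., last digit at the 10^-1 place).
Difference: 726.92448 N; keep the coarser place, 10^0.
Result: 727 N.

727 N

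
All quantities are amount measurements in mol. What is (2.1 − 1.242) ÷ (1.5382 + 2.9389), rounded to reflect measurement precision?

2.1 − 1.242 = 0.858, limited to 1 d.p. → 1 s.f.; 1.5382 + 2.9389 = 4.4771, limited to 4 d.p. → 5 s.f.
Carrying full precision, 0.858 ÷ 4.4771 = 0.191641911058…; keep min(1, 5) = 1 s.f.
Rounded to 1 significant figure: 0.2.

0.2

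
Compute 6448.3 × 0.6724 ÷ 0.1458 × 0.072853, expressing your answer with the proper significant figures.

6448.3 × 0.6724 ÷ 0.1458 × 0.072853 = 2166.52076223…
Multiplication/division keeps the fewest significant figures: 6448.3 → 5 s.f., 0.6724 → 4 s.f., 0.1458 → 4 s.f., 0.072853 → 5 s.f.; limit is 4.
Rounded to 4 significant figures: 2.167 × 10^3.

2.167 × 10^3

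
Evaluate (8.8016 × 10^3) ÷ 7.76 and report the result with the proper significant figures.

1.13 × 10^3

(8.8016 × 10^3) ÷ 7.76 = 1134.22680412…
Multiplication/division keeps the fewest significant figures: 8.8016 × 10^3 → 5 s.f., 7.76 → 3 s.f.; limit is 3.
Rounded to 3 significant figures: 1.13 × 10^3.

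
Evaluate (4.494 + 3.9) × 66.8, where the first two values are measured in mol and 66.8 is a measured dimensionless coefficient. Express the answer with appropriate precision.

4.494 mol + 3.9 mol = 8.394 mol; the sum is limited to 1 decimal place (2 s.f.).
Carrying full precision, 8.394 × 66.8 = 560.7192 mol; 66.8 has 3 s.f., so the result keeps min(2, 3) = 2 s.f.
Rounded to 2 significant figures: 5.6 × 10^2 mol.

5.6 × 10^2 mol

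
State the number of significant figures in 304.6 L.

304.6: zeros between nonzero digits are significant.

4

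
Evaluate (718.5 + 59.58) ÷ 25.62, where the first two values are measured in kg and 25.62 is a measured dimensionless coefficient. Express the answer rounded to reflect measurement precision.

30.37 kg

718.5 kg + 59.58 kg = 778.08 kg; the sum is limited to 1 decimal place (4 s.f.).
Carrying full precision, 778.08 ÷ 25.62 = 30.3700234192… kg; 25.62 has 4 s.f., so the result keeps min(4, 4) = 4 s.f.
Rounded to 4 significant figures: 30.37 kg.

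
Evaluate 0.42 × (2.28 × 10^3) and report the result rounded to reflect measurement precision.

0.42 × (2.28 × 10^3) = 957.6
Multiplication/division keeps the fewest significant figures: 0.42 → 2 s.f., 2.28 × 10^3 → 3 s.f.; limit is 2.
Rounded to 2 significant figures: 9.6 × 10^2.

9.6 × 10^2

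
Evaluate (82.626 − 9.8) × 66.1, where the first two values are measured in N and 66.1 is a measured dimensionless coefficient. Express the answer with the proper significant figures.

4.81 × 10^3 N

82.626 N − 9.8 N = 72.826 N; the difference is limited to 1 decimal place (3 s.f.).
Carrying full precision, 72.826 × 66.1 = 4813.7986 N; 66.1 has 3 s.f., so the result keeps min(3, 3) = 3 s.f.
Rounded to 3 significant figures: 4.81 × 10^3 N.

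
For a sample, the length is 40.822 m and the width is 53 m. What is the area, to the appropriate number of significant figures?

area = 40.822 m × 53 m = 2163.566 m².
40.822 has 5 significant figures; 53 has 2.
Division/multiplication keeps the fewest: 2 significant figures.
Rounded: 2.2 × 10³ m².

2.2 × 10³ m²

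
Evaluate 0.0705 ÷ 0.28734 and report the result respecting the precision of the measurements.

0.245

0.0705 ÷ 0.28734 = 0.245353936104…
Multiplication/division keeps the fewest significant figures: 0.0705 → 3 s.f., 0.28734 → 5 s.f.; limit is 3.
Rounded to 3 significant figures: 0.245.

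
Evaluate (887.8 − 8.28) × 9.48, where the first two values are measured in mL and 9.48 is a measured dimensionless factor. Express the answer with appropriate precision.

887.8 mL − 8.28 mL = 879.52 mL; the difference is limited to 1 decimal place (4 s.f.).
Carrying full precision, 879.52 × 9.48 = 8337.8496 mL; 9.48 has 3 s.f., so the result keeps min(4, 3) = 3 s.f.
Rounded to 3 significant figures: 8.34 × 10³ mL.

8.34 × 10³ mL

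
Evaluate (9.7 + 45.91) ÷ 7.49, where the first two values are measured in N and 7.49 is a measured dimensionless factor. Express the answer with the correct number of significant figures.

9.7 N + 45.91 N = 55.61 N; the sum is limited to 1 decimal place (3 s.f.).
Carrying full precision, 55.61 ÷ 7.49 = 7.42456608812… N; 7.49 has 3 s.f., so the result keeps min(3, 3) = 3 s.f.
Rounded to 3 significant figures: 7.42 N.

7.42 N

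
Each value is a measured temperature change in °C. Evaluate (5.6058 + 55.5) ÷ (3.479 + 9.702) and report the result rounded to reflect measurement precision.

5.6058 + 55.5 = 61.1058, limited to 1 d.p. → 3 s.f.; 3.479 + 9.702 = 13.181, limited to 3 d.p. → 5 s.f.
Carrying full precision, 61.1058 ÷ 13.181 = 4.63590015932…; keep min(3, 5) = 3 s.f.
Rounded to 3 significant figures: 4.64.

4.64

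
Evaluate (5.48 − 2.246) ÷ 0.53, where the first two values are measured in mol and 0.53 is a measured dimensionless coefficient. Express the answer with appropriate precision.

5.48 mol − 2.246 mol = 3.234 mol; the difference is limited to 2 decimal places (3 s.f.).
Carrying full precision, 3.234 ÷ 0.53 = 6.10188679245… mol; 0.53 has 2 s.f., so the result keeps min(3, 2) = 2 s.f.
Rounded to 2 significant figures: 6.1 mol.

6.1 mol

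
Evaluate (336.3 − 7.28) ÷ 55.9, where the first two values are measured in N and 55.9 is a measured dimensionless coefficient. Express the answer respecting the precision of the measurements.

5.89 N

336.3 N − 7.28 N = 329.02 N; the difference is limited to 1 decimal place (4 s.f.).
Carrying full precision, 329.02 ÷ 55.9 = 5.88586762075… N; 55.9 has 3 s.f., so the result keeps min(4, 3) = 3 s.f.
Rounded to 3 significant figures: 5.89 N.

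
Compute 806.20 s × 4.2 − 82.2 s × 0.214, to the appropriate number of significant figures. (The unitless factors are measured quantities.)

806.20 × 4.2 = 3386.04 → 3.4 × 10^3 s (2 s.f., last digit at the 10^2 place).
82.2 × 0.214 = 17.5908 → 17.6 s (3 s.f., last digit at the 10^-1 place).
Difference: 3368.4492 s; keep the coarser place, 10^2.
Result: 3.4 × 10^3 s.

3.4 × 10^3 s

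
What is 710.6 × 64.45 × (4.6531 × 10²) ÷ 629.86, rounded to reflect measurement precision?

3.383 × 10⁴

710.6 × 64.45 × (4.6531 × 10²) ÷ 629.86 = 33833.4653458…
Multiplication/division keeps the fewest significant figures: 710.6 → 4 s.f., 64.45 → 4 s.f., 4.6531 × 10² → 5 s.f., 629.86 → 5 s.f.; limit is 4.
Rounded to 4 significant figures: 3.383 × 10⁴.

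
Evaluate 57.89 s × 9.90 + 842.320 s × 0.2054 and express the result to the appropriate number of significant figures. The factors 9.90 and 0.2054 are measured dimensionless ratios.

746 s

57.89 × 9.90 = 573.111 → 573 s (3 s.f., last digit at the 10^0 place).
842.320 × 0.2054 = 173.012528 → 173.0 s (4 s.f., last digit at the 10^-1 place).
Sum: 746.123528 s; keep the coarser place, 10^0.
Result: 746 s.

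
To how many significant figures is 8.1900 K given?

8.1900: trailing zeros after a decimal point are significant.

5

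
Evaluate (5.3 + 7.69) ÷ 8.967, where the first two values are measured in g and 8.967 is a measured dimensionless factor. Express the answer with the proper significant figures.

1.45 g

5.3 g + 7.69 g = 12.99 g; the sum is limited to 1 decimal place (3 s.f.).
Carrying full precision, 12.99 ÷ 8.967 = 1.44864503178… g; 8.967 has 4 s.f., so the result keeps min(3, 4) = 3 s.f.
Rounded to 3 significant figures: 1.45 g.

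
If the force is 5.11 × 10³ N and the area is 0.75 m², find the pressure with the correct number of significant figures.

6.8 × 10³ Pa

pressure = 5.11 × 10³ N ÷ 0.75 m² = 6813.33333333… Pa.
5.11 × 10³ has 3 significant figures; 0.75 has 2.
Division/multiplication keeps the fewest: 2 significant figures.
Rounded: 6.8 × 10³ Pa.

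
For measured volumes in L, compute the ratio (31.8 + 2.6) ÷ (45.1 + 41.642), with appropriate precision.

31.8 + 2.6 = 34.4, limited to 1 d.p. → 3 s.f.; 45.1 + 41.642 = 86.742, limited to 1 d.p. → 3 s.f.
Carrying full precision, 34.4 ÷ 86.742 = 0.396578358811…; keep min(3, 3) = 3 s.f.
Rounded to 3 significant figures: 0.397.

0.397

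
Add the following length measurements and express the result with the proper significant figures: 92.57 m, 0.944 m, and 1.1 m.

92.57 m + 0.944 m + 1.1 m = 94.614 m.
Addition/subtraction keeps the fewest decimal places: 92.57 → 2 decimal places, 0.944 → 3 decimal places, 1.1 → 1 decimal place; limit is 1.
Rounded to 1 decimal place: 94.6 m.

94.6 m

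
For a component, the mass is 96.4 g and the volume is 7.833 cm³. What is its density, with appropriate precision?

12.3 g/cm³

density = 96.4 g ÷ 7.833 cm³ = 12.3069066769… g/cm³.
96.4 has 3 significant figures; 7.833 has 4.
Division/multiplication keeps the fewest: 3 significant figures.
Rounded: 12.3 g/cm³.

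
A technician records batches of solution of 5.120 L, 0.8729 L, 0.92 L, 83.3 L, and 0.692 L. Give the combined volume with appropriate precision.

90.9 L

5.120 L + 0.8729 L + 0.92 L + 83.3 L + 0.692 L = 90.9049 L.
Addition/subtraction keeps the fewest decimal places: 5.120 → 3 decimal places, 0.8729 → 4 decimal places, 0.92 → 2 decimal places, 83.3 → 1 decimal place, 0.692 → 3 decimal places; limit is 1.
Rounded to 1 decimal place: 90.9 L.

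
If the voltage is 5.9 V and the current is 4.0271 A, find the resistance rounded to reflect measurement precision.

1.5 Ω

resistance = 5.9 V ÷ 4.0271 A = 1.46507412282… Ω.
5.9 has 2 significant figures; 4.0271 has 5.
Division/multiplication keeps the fewest: 2 significant figures.
Rounded: 1.5 Ω.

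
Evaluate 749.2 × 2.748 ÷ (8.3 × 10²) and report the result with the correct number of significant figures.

749.2 × 2.748 ÷ (8.3 × 10²) = 2.48048385542…
Multiplication/division keeps the fewest significant figures: 749.2 → 4 s.f., 2.748 → 4 s.f., 8.3 × 10² → 2 s.f.; limit is 2.
Rounded to 2 significant figures: 2.5.

2.5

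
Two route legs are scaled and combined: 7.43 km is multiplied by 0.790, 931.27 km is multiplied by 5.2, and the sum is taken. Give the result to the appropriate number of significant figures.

4.8 × 10³ km

7.43 × 0.790 = 5.8697 → 5.87 km (3 s.f., last digit at the 10^-2 place).
931.27 × 5.2 = 4842.604 → 4.8 × 10³ km (2 s.f., last digit at the 10^2 place).
Sum: 4848.4737 km; keep the coarser place, 10^2.
Result: 4.8 × 10³ km.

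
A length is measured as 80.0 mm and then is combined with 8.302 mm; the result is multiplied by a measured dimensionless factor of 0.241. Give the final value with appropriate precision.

21.3 mm

80.0 mm + 8.302 mm = 88.302 mm; the sum is limited to 1 decimal place (3 s.f.).
Carrying full precision, 88.302 × 0.241 = 21.280782 mm; 0.241 has 3 s.f., so the result keeps min(3, 3) = 3 s.f.
Rounded to 3 significant figures: 21.3 mm.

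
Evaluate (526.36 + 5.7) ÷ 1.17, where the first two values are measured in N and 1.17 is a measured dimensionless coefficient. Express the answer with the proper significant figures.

526.36 N + 5.7 N = 532.06 N; the sum is limited to 1 decimal place (4 s.f.).
Carrying full precision, 532.06 ÷ 1.17 = 454.752136752… N; 1.17 has 3 s.f., so the result keeps min(4, 3) = 3 s.f.
Rounded to 3 significant figures: 4.55 × 10² N.

4.55 × 10² N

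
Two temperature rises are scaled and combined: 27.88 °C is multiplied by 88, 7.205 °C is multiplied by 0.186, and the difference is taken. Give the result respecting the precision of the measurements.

2.5 × 10^3 °C

27.88 × 88 = 2453.44 → 2.5 × 10^3 °C (2 s.f., last digit at the 10^2 place).
7.205 × 0.186 = 1.34013 → 1.34 °C (3 s.f., last digit at the 10^-2 place).
Difference: 2452.09987 °C; keep the coarser place, 10^2.
Result: 2.5 × 10^3 °C.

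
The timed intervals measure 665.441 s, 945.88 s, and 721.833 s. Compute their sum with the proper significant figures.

2333.15 s

665.441 s + 945.88 s + 721.833 s = 2333.154 s.
Addition/subtraction keeps the fewest decimal places: 665.441 → 3 decimal places, 945.88 → 2 decimal places, 721.833 → 3 decimal places; limit is 2.
Rounded to 2 decimal places: 2333.15 s.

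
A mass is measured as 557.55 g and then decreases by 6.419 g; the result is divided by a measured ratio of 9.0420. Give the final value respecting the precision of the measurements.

60.952 g

557.55 g − 6.419 g = 551.131 g; the difference is limited to 2 decimal places (5 s.f.).
Carrying full precision, 551.131 ÷ 9.0420 = 60.9523335545… g; 9.0420 has 5 s.f., so the result keeps min(5, 5) = 5 s.f.
Rounded to 5 significant figures: 60.952 g.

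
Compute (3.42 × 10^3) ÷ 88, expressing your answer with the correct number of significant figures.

(3.42 × 10^3) ÷ 88 = 38.8636363636…
Multiplication/division keeps the fewest significant figures: 3.42 × 10^3 → 3 s.f., 88 → 2 s.f.; limit is 2.
Rounded to 2 significant figures: 39.

39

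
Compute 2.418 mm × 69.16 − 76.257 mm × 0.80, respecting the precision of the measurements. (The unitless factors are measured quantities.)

106 mm

2.418 × 69.16 = 167.22888 → 167.2 mm (4 s.f., last digit at the 10^-1 place).
76.257 × 0.80 = 61.0056 → 61 mm (2 s.f., last digit at the 10^0 place).
Difference: 106.22328 mm; keep the coarser place, 10^0.
Result: 106 mm.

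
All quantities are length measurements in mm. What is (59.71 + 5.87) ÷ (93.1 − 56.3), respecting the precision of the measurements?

59.71 + 5.87 = 65.58, limited to 2 d.p. → 4 s.f.; 93.1 − 56.3 = 36.8, limited to 1 d.p. → 3 s.f.
Carrying full precision, 65.58 ÷ 36.8 = 1.78206521739…; keep min(4, 3) = 3 s.f.
Rounded to 3 significant figures: 1.78.

1.78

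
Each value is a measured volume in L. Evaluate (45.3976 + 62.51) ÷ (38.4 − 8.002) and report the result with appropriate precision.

45.3976 + 62.51 = 107.9076, limited to 2 d.p. → 5 s.f.; 38.4 − 8.002 = 30.398, limited to 1 d.p. → 3 s.f.
Carrying full precision, 107.9076 ÷ 30.398 = 3.54982564642…; keep min(5, 3) = 3 s.f.
Rounded to 3 significant figures: 3.55.

3.55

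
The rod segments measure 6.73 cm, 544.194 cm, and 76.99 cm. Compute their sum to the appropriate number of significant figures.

6.73 cm + 544.194 cm + 76.99 cm = 627.914 cm.
Addition/subtraction keeps the fewest decimal places: 6.73 → 2 decimal places, 544.194 → 3 decimal places, 76.99 → 2 decimal places; limit is 2.
Rounded to 2 decimal places: 627.91 cm.

627.91 cm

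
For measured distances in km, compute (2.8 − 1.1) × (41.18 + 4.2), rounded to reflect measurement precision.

77 km²

2.8 − 1.1 = 1.7, limited to 1 d.p. → 2 s.f.; 41.18 + 4.2 = 45.38, limited to 1 d.p. → 3 s.f.
Carrying full precision, 1.7 × 45.38 = 77.146; keep min(2, 3) = 2 s.f.
Rounded to 2 significant figures: 77 km².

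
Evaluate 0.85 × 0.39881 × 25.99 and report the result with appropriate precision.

0.85 × 0.39881 × 25.99 = 8.810311115
Multiplication/division keeps the fewest significant figures: 0.85 → 2 s.f., 0.39881 → 5 s.f., 25.99 → 4 s.f.; limit is 2.
Rounded to 2 significant figures: 8.8.

8.8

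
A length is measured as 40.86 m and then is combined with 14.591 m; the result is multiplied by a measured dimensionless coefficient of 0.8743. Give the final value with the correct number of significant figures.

48.48 m

40.86 m + 14.591 m = 55.451 m; the sum is limited to 2 decimal places (4 s.f.).
Carrying full precision, 55.451 × 0.8743 = 48.4808093 m; 0.8743 has 4 s.f., so the result keeps min(4, 4) = 4 s.f.
Rounded to 4 significant figures: 48.48 m.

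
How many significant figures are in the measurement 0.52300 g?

0.52300: leading zeros are not significant; trailing zeros after a decimal point are significant.

5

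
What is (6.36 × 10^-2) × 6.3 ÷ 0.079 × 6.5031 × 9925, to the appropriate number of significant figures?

(6.36 × 10^-2) × 6.3 ÷ 0.079 × 6.5031 × 9925 = 327356.916733…
Multiplication/division keeps the fewest significant figures: 6.36 × 10^-2 → 3 s.f., 6.3 → 2 s.f., 0.079 → 2 s.f., 6.5031 → 5 s.f., 9925 → 4 s.f.; limit is 2.
Rounded to 2 significant figures: 3.3 × 10^5.

3.3 × 10^5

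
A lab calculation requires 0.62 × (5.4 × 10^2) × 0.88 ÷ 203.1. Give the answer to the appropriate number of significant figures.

1.5

0.62 × (5.4 × 10^2) × 0.88 ÷ 203.1 = 1.4506351551…
Multiplication/division keeps the fewest significant figures: 0.62 → 2 s.f., 5.4 × 10^2 → 2 s.f., 0.88 → 2 s.f., 203.1 → 4 s.f.; limit is 2.
Rounded to 2 significant figures: 1.5.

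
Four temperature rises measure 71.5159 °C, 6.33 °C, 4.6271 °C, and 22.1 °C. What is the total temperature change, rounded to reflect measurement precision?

71.5159 °C + 6.33 °C + 4.6271 °C + 22.1 °C = 104.5730 °C.
Addition/subtraction keeps the fewest decimal places: 71.5159 → 4 decimal places, 6.33 → 2 decimal places, 4.6271 → 4 decimal places, 22.1 → 1 decimal place; limit is 1.
Rounded to 1 decimal place: 104.6 °C.

104.6 °C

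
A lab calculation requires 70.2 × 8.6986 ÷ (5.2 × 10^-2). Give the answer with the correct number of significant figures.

70.2 × 8.6986 ÷ (5.2 × 10^-2) = 11743.11
Multiplication/division keeps the fewest significant figures: 70.2 → 3 s.f., 8.6986 → 5 s.f., 5.2 × 10^-2 → 2 s.f.; limit is 2.
Rounded to 2 significant figures: 1.2 × 10^4.

1.2 × 10^4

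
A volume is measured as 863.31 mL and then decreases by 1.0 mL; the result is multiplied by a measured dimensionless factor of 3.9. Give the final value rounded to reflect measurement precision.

3.4 × 10³ mL

863.31 mL − 1.0 mL = 862.31 mL; the difference is limited to 1 decimal place (4 s.f.).
Carrying full precision, 862.31 × 3.9 = 3363.009 mL; 3.9 has 2 s.f., so the result keeps min(4, 2) = 2 s.f.
Rounded to 2 significant figures: 3.4 × 10³ mL.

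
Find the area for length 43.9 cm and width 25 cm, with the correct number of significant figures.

1.1 × 10^3 cm²

area = 43.9 cm × 25 cm = 1097.5 cm².
43.9 has 3 significant figures; 25 has 2.
Division/multiplication keeps the fewest: 2 significant figures.
Rounded: 1.1 × 10^3 cm².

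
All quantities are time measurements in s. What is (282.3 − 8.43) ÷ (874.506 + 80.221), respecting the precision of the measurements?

0.2869

282.3 − 8.43 = 273.87, limited to 1 d.p. → 4 s.f.; 874.506 + 80.221 = 954.727, limited to 3 d.p. → 6 s.f.
Carrying full precision, 273.87 ÷ 954.727 = 0.286856871127…; keep min(4, 6) = 4 s.f.
Rounded to 4 significant figures: 0.2869.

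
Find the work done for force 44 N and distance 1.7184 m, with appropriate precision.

76 J

work done = 44 N × 1.7184 m = 75.6096 J.
44 has 2 significant figures; 1.7184 has 5.
Division/multiplication keeps the fewest: 2 significant figures.
Rounded: 76 J.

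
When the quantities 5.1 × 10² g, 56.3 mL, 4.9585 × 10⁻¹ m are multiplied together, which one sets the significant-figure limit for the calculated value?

5.1 × 10² g → 2 s.f.; 56.3 mL → 3 s.f.; 4.9585 × 10⁻¹ m → 5 s.f.
The fewest is 2 significant figures, from 5.1 × 10² g.

5.1 × 10² g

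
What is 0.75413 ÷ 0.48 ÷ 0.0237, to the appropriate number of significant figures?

0.75413 ÷ 0.48 ÷ 0.0237 = 66.2913150492…
Multiplication/division keeps the fewest significant figures: 0.75413 → 5 s.f., 0.48 → 2 s.f., 0.0237 → 3 s.f.; limit is 2.
Rounded to 2 significant figures: 66.

66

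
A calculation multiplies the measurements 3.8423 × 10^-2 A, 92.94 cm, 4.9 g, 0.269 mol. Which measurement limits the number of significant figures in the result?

4.9 g

3.8423 × 10^-2 A → 5 s.f.; 92.94 cm → 4 s.f.; 4.9 g → 2 s.f.; 0.269 mol → 3 s.f.
The fewest is 2 significant figures, from 4.9 g.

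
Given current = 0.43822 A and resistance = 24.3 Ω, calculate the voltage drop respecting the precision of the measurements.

voltage drop = 0.43822 A × 24.3 Ω = 10.648746 V.
0.43822 has 5 significant figures; 24.3 has 3.
Division/multiplication keeps the fewest: 3 significant figures.
Rounded: 10.6 V.

10.6 V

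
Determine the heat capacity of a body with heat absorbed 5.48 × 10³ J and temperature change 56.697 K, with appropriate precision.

heat capacity = 5.48 × 10³ J ÷ 56.697 K = 96.6541439582… J/K.
5.48 × 10³ has 3 significant figures; 56.697 has 5.
Division/multiplication keeps the fewest: 3 significant figures.
Rounded: 96.7 J/K.

96.7 J/K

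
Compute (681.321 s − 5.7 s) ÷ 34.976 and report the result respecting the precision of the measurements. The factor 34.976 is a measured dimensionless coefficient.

19.32 s

681.321 s − 5.7 s = 675.621 s; the difference is limited to 1 decimal place (4 s.f.).
Carrying full precision, 675.621 ÷ 34.976 = 19.316702882… s; 34.976 has 5 s.f., so the result keeps min(4, 5) = 4 s.f.
Rounded to 4 significant figures: 19.32 s.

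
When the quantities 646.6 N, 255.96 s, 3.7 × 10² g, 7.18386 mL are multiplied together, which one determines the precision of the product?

3.7 × 10² g

646.6 N → 4 s.f.; 255.96 s → 5 s.f.; 3.7 × 10² g → 2 s.f.; 7.18386 mL → 6 s.f.
The fewest is 2 significant figures, from 3.7 × 10² g.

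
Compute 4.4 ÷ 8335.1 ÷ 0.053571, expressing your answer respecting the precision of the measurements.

4.4 ÷ 8335.1 ÷ 0.053571 = 0.00985398980279…
Multiplication/division keeps the fewest significant figures: 4.4 → 2 s.f., 8335.1 → 5 s.f., 0.053571 → 5 s.f.; limit is 2.
Rounded to 2 significant figures: 0.0099.

0.0099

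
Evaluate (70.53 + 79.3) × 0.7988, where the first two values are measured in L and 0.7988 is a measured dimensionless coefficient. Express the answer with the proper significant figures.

70.53 L + 79.3 L = 149.83 L; the sum is limited to 1 decimal place (4 s.f.).
Carrying full precision, 149.83 × 0.7988 = 119.684204 L; 0.7988 has 4 s.f., so the result keeps min(4, 4) = 4 s.f.
Rounded to 4 significant figures: 119.7 L.

119.7 L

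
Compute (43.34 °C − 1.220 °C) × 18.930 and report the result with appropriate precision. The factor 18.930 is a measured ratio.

797.3 °C

43.34 °C − 1.220 °C = 42.120 °C; the difference is limited to 2 decimal places (4 s.f.).
Carrying full precision, 42.120 × 18.930 = 797.3316 °C; 18.930 has 5 s.f., so the result keeps min(4, 5) = 4 s.f.
Rounded to 4 significant figures: 797.3 °C.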